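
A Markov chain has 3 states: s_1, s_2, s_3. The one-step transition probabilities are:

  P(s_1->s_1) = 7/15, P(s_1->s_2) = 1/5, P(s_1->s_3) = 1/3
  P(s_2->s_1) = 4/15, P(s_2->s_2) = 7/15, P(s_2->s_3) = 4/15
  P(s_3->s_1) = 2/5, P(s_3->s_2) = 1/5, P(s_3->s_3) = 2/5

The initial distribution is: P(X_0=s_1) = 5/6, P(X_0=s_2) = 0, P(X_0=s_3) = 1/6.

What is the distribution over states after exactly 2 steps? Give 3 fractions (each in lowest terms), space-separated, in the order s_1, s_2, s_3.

Propagating the distribution step by step (d_{t+1} = d_t * P):
d_0 = (s_1=5/6, s_2=0, s_3=1/6)
  d_1[s_1] = 5/6*7/15 + 0*4/15 + 1/6*2/5 = 41/90
  d_1[s_2] = 5/6*1/5 + 0*7/15 + 1/6*1/5 = 1/5
  d_1[s_3] = 5/6*1/3 + 0*4/15 + 1/6*2/5 = 31/90
d_1 = (s_1=41/90, s_2=1/5, s_3=31/90)
  d_2[s_1] = 41/90*7/15 + 1/5*4/15 + 31/90*2/5 = 109/270
  d_2[s_2] = 41/90*1/5 + 1/5*7/15 + 31/90*1/5 = 19/75
  d_2[s_3] = 41/90*1/3 + 1/5*4/15 + 31/90*2/5 = 463/1350
d_2 = (s_1=109/270, s_2=19/75, s_3=463/1350)

Answer: 109/270 19/75 463/1350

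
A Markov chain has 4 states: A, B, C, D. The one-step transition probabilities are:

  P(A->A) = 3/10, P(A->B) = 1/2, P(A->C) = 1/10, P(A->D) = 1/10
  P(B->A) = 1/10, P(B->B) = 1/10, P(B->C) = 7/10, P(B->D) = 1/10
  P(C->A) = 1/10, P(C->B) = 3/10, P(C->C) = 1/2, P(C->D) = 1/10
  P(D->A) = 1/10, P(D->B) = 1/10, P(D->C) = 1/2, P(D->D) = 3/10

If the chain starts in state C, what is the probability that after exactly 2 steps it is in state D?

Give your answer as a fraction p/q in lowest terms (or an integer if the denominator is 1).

Computing P^2 by repeated multiplication:
P^1 =
  A: [3/10, 1/2, 1/10, 1/10]
  B: [1/10, 1/10, 7/10, 1/10]
  C: [1/10, 3/10, 1/2, 1/10]
  D: [1/10, 1/10, 1/2, 3/10]
P^2 =
  A: [4/25, 6/25, 12/25, 3/25]
  B: [3/25, 7/25, 12/25, 3/25]
  C: [3/25, 6/25, 13/25, 3/25]
  D: [3/25, 6/25, 12/25, 4/25]

(P^2)[C -> D] = 3/25

Answer: 3/25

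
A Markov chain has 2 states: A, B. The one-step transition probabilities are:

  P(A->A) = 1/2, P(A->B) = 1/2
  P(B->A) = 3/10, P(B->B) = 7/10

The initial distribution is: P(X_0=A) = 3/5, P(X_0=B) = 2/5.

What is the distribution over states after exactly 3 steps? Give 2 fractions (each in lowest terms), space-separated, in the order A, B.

Answer: 471/1250 779/1250

Derivation:
Propagating the distribution step by step (d_{t+1} = d_t * P):
d_0 = (A=3/5, B=2/5)
  d_1[A] = 3/5*1/2 + 2/5*3/10 = 21/50
  d_1[B] = 3/5*1/2 + 2/5*7/10 = 29/50
d_1 = (A=21/50, B=29/50)
  d_2[A] = 21/50*1/2 + 29/50*3/10 = 48/125
  d_2[B] = 21/50*1/2 + 29/50*7/10 = 77/125
d_2 = (A=48/125, B=77/125)
  d_3[A] = 48/125*1/2 + 77/125*3/10 = 471/1250
  d_3[B] = 48/125*1/2 + 77/125*7/10 = 779/1250
d_3 = (A=471/1250, B=779/1250)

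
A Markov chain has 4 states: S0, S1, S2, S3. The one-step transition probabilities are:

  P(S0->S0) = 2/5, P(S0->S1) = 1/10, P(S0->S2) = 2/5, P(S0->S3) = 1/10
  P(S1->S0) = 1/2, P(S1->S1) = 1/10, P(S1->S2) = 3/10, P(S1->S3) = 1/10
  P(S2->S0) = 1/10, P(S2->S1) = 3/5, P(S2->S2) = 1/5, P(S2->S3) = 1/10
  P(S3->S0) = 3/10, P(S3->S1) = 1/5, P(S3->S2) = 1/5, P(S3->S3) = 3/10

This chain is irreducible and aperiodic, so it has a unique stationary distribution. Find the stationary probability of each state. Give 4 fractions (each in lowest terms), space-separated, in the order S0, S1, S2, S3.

The stationary distribution satisfies pi = pi * P, i.e.:
  pi_S0 = 2/5*pi_S0 + 1/2*pi_S1 + 1/10*pi_S2 + 3/10*pi_S3
  pi_S1 = 1/10*pi_S0 + 1/10*pi_S1 + 3/5*pi_S2 + 1/5*pi_S3
  pi_S2 = 2/5*pi_S0 + 3/10*pi_S1 + 1/5*pi_S2 + 1/5*pi_S3
  pi_S3 = 1/10*pi_S0 + 1/10*pi_S1 + 1/10*pi_S2 + 3/10*pi_S3
with normalization: pi_S0 + pi_S1 + pi_S2 + pi_S3 = 1.

Using the first 3 balance equations plus normalization, the linear system A*pi = b is:
  [-3/5, 1/2, 1/10, 3/10] . pi = 0
  [1/10, -9/10, 3/5, 1/5] . pi = 0
  [2/5, 3/10, -4/5, 1/5] . pi = 0
  [1, 1, 1, 1] . pi = 1

Solving yields:
  pi_S0 = 163/500
  pi_S1 = 129/500
  pi_S2 = 291/1000
  pi_S3 = 1/8

Verification (pi * P):
  163/500*2/5 + 129/500*1/2 + 291/1000*1/10 + 1/8*3/10 = 163/500 = pi_S0  (ok)
  163/500*1/10 + 129/500*1/10 + 291/1000*3/5 + 1/8*1/5 = 129/500 = pi_S1  (ok)
  163/500*2/5 + 129/500*3/10 + 291/1000*1/5 + 1/8*1/5 = 291/1000 = pi_S2  (ok)
  163/500*1/10 + 129/500*1/10 + 291/1000*1/10 + 1/8*3/10 = 1/8 = pi_S3  (ok)

Answer: 163/500 129/500 291/1000 1/8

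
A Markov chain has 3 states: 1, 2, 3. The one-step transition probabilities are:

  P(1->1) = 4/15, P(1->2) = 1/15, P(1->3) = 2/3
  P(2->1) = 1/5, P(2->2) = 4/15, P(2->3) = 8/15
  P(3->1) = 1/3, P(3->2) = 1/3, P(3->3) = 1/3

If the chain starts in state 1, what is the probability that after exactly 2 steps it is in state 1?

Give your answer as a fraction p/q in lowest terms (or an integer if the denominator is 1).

Answer: 23/75

Derivation:
Computing P^2 by repeated multiplication:
P^1 =
  1: [4/15, 1/15, 2/3]
  2: [1/5, 4/15, 8/15]
  3: [1/3, 1/3, 1/3]
P^2 =
  1: [23/75, 58/225, 98/225]
  2: [64/225, 59/225, 34/75]
  3: [4/15, 2/9, 23/45]

(P^2)[1 -> 1] = 23/75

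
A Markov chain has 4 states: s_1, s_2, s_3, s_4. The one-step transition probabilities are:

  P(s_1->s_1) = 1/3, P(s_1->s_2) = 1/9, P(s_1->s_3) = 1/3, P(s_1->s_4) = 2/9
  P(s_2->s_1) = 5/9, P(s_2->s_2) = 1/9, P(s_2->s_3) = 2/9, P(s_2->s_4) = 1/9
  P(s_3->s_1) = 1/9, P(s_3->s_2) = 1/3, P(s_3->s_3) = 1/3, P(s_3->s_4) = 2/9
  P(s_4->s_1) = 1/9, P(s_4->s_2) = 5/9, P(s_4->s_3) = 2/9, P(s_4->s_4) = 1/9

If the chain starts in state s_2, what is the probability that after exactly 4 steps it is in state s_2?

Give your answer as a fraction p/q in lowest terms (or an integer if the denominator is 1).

Computing P^4 by repeated multiplication:
P^1 =
  s_1: [1/3, 1/9, 1/3, 2/9]
  s_2: [5/9, 1/9, 2/9, 1/9]
  s_3: [1/9, 1/3, 1/3, 2/9]
  s_4: [1/9, 5/9, 2/9, 1/9]
P^2 =
  s_1: [19/81, 23/81, 8/27, 5/27]
  s_2: [23/81, 17/81, 25/81, 16/81]
  s_3: [23/81, 23/81, 22/81, 13/81]
  s_4: [31/81, 17/81, 7/27, 4/27]
P^3 =
  s_1: [211/729, 7/27, 205/729, 124/729]
  s_2: [65/243, 65/243, 70/243, 43/243]
  s_3: [73/243, 59/243, 23/81, 14/81]
  s_4: [211/729, 19/81, 214/729, 133/729]
P^4 =
  s_1: [1907/6561, 545/2187, 1874/6561, 1145/6561]
  s_2: [211/729, 185/729, 23/81, 14/81]
  s_3: [625/2187, 61/243, 628/2187, 385/2187]
  s_4: [1835/6561, 563/2187, 1883/6561, 1154/6561]

(P^4)[s_2 -> s_2] = 185/729

Answer: 185/729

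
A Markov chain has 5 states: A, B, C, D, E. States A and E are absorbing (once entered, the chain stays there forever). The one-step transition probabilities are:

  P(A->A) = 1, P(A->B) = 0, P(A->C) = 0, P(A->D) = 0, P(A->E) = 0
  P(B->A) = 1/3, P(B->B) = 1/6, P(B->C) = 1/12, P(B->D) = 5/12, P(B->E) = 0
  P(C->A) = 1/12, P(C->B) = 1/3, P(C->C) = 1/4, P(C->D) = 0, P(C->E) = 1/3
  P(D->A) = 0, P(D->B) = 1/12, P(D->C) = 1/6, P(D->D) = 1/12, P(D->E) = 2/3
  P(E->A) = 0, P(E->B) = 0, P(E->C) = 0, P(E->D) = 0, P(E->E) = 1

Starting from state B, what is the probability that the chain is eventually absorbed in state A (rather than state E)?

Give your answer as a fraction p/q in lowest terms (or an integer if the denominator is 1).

Answer: 139/287

Derivation:
Let a_i = P(absorbed in A | start in state i).
Boundary conditions: a_A = 1, a_E = 0.
For each transient state i, a_i = sum_j P(i->j) * a_j:
  a_B = 1/3*a_A + 1/6*a_B + 1/12*a_C + 5/12*a_D + 0*a_E
  a_C = 1/12*a_A + 1/3*a_B + 1/4*a_C + 0*a_D + 1/3*a_E
  a_D = 0*a_A + 1/12*a_B + 1/6*a_C + 1/12*a_D + 2/3*a_E

Substituting a_A = 1 and a_E = 0, rearrange to (I - Q) a = r where r[i] = P(i -> A):
  [5/6, -1/12, -5/12] . (a_B, a_C, a_D) = 1/3
  [-1/3, 3/4, 0] . (a_B, a_C, a_D) = 1/12
  [-1/12, -1/6, 11/12] . (a_B, a_C, a_D) = 0

Solving yields:
  a_B = 139/287
  a_C = 281/861
  a_D = 89/861

Starting state is B, so the absorption probability is a_B = 139/287.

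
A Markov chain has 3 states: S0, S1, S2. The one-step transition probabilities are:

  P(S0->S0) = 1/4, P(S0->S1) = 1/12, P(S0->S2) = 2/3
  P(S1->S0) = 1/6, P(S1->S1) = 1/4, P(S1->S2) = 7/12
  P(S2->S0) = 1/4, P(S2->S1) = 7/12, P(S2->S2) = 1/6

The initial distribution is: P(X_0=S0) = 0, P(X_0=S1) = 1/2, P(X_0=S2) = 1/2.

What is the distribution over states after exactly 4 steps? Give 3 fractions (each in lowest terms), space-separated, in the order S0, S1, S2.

Answer: 2279/10368 3647/10368 2221/5184

Derivation:
Propagating the distribution step by step (d_{t+1} = d_t * P):
d_0 = (S0=0, S1=1/2, S2=1/2)
  d_1[S0] = 0*1/4 + 1/2*1/6 + 1/2*1/4 = 5/24
  d_1[S1] = 0*1/12 + 1/2*1/4 + 1/2*7/12 = 5/12
  d_1[S2] = 0*2/3 + 1/2*7/12 + 1/2*1/6 = 3/8
d_1 = (S0=5/24, S1=5/12, S2=3/8)
  d_2[S0] = 5/24*1/4 + 5/12*1/6 + 3/8*1/4 = 31/144
  d_2[S1] = 5/24*1/12 + 5/12*1/4 + 3/8*7/12 = 49/144
  d_2[S2] = 5/24*2/3 + 5/12*7/12 + 3/8*1/6 = 4/9
d_2 = (S0=31/144, S1=49/144, S2=4/9)
  d_3[S0] = 31/144*1/4 + 49/144*1/6 + 4/9*1/4 = 383/1728
  d_3[S1] = 31/144*1/12 + 49/144*1/4 + 4/9*7/12 = 313/864
  d_3[S2] = 31/144*2/3 + 49/144*7/12 + 4/9*1/6 = 719/1728
d_3 = (S0=383/1728, S1=313/864, S2=719/1728)
  d_4[S0] = 383/1728*1/4 + 313/864*1/6 + 719/1728*1/4 = 2279/10368
  d_4[S1] = 383/1728*1/12 + 313/864*1/4 + 719/1728*7/12 = 3647/10368
  d_4[S2] = 383/1728*2/3 + 313/864*7/12 + 719/1728*1/6 = 2221/5184
d_4 = (S0=2279/10368, S1=3647/10368, S2=2221/5184)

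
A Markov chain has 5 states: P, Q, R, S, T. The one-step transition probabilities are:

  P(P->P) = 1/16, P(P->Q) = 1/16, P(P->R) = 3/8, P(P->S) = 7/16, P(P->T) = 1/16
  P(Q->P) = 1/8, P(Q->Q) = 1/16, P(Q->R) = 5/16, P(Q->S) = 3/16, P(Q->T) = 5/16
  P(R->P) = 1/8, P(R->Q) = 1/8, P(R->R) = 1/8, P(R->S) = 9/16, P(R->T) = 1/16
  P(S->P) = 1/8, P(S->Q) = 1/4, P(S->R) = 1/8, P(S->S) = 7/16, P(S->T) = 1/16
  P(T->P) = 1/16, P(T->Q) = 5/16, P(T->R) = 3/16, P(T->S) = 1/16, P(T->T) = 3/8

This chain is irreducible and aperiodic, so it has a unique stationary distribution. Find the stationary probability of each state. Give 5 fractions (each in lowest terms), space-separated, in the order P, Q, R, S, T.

The stationary distribution satisfies pi = pi * P, i.e.:
  pi_P = 1/16*pi_P + 1/8*pi_Q + 1/8*pi_R + 1/8*pi_S + 1/16*pi_T
  pi_Q = 1/16*pi_P + 1/16*pi_Q + 1/8*pi_R + 1/4*pi_S + 5/16*pi_T
  pi_R = 3/8*pi_P + 5/16*pi_Q + 1/8*pi_R + 1/8*pi_S + 3/16*pi_T
  pi_S = 7/16*pi_P + 3/16*pi_Q + 9/16*pi_R + 7/16*pi_S + 1/16*pi_T
  pi_T = 1/16*pi_P + 5/16*pi_Q + 1/16*pi_R + 1/16*pi_S + 3/8*pi_T
with normalization: pi_P + pi_Q + pi_R + pi_S + pi_T = 1.

Using the first 4 balance equations plus normalization, the linear system A*pi = b is:
  [-15/16, 1/8, 1/8, 1/8, 1/16] . pi = 0
  [1/16, -15/16, 1/8, 1/4, 5/16] . pi = 0
  [3/8, 5/16, -7/8, 1/8, 3/16] . pi = 0
  [7/16, 3/16, 9/16, -9/16, 1/16] . pi = 0
  [1, 1, 1, 1, 1] . pi = 1

Solving yields:
  pi_P = 3079/28397
  pi_Q = 5141/28397
  pi_R = 11123/56794
  pi_S = 20329/56794
  pi_T = 4451/28397

Verification (pi * P):
  3079/28397*1/16 + 5141/28397*1/8 + 11123/56794*1/8 + 20329/56794*1/8 + 4451/28397*1/16 = 3079/28397 = pi_P  (ok)
  3079/28397*1/16 + 5141/28397*1/16 + 11123/56794*1/8 + 20329/56794*1/4 + 4451/28397*5/16 = 5141/28397 = pi_Q  (ok)
  3079/28397*3/8 + 5141/28397*5/16 + 11123/56794*1/8 + 20329/56794*1/8 + 4451/28397*3/16 = 11123/56794 = pi_R  (ok)
  3079/28397*7/16 + 5141/28397*3/16 + 11123/56794*9/16 + 20329/56794*7/16 + 4451/28397*1/16 = 20329/56794 = pi_S  (ok)
  3079/28397*1/16 + 5141/28397*5/16 + 11123/56794*1/16 + 20329/56794*1/16 + 4451/28397*3/8 = 4451/28397 = pi_T  (ok)

Answer: 3079/28397 5141/28397 11123/56794 20329/56794 4451/28397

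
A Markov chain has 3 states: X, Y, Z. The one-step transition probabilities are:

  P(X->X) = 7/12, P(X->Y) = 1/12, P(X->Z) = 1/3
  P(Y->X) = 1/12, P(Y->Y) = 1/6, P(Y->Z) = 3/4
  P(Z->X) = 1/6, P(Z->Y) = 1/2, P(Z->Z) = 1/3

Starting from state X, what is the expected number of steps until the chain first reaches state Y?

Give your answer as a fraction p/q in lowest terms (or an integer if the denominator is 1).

Answer: 9/2

Derivation:
Let h_i = expected steps to first reach Y from state i.
Boundary: h_Y = 0.
First-step equations for the other states:
  h_X = 1 + 7/12*h_X + 1/12*h_Y + 1/3*h_Z
  h_Z = 1 + 1/6*h_X + 1/2*h_Y + 1/3*h_Z

Substituting h_Y = 0 and rearranging gives the linear system (I - Q) h = 1:
  [5/12, -1/3] . (h_X, h_Z) = 1
  [-1/6, 2/3] . (h_X, h_Z) = 1

Solving yields:
  h_X = 9/2
  h_Z = 21/8

Starting state is X, so the expected hitting time is h_X = 9/2.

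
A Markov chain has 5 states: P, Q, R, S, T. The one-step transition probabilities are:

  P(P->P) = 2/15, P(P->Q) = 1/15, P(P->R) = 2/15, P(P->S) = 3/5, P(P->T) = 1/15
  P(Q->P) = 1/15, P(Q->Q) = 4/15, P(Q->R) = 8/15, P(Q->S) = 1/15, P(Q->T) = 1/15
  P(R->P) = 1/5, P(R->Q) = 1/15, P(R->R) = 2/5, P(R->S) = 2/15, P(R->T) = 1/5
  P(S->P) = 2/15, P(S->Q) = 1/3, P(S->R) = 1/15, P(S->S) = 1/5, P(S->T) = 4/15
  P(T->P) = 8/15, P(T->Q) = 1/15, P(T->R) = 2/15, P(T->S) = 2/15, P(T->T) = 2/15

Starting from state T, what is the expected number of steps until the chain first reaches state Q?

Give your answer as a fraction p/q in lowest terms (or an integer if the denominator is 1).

Let h_i = expected steps to first reach Q from state i.
Boundary: h_Q = 0.
First-step equations for the other states:
  h_P = 1 + 2/15*h_P + 1/15*h_Q + 2/15*h_R + 3/5*h_S + 1/15*h_T
  h_R = 1 + 1/5*h_P + 1/15*h_Q + 2/5*h_R + 2/15*h_S + 1/5*h_T
  h_S = 1 + 2/15*h_P + 1/3*h_Q + 1/15*h_R + 1/5*h_S + 4/15*h_T
  h_T = 1 + 8/15*h_P + 1/15*h_Q + 2/15*h_R + 2/15*h_S + 2/15*h_T

Substituting h_Q = 0 and rearranging gives the linear system (I - Q) h = 1:
  [13/15, -2/15, -3/5, -1/15] . (h_P, h_R, h_S, h_T) = 1
  [-1/5, 3/5, -2/15, -1/5] . (h_P, h_R, h_S, h_T) = 1
  [-2/15, -1/15, 4/5, -4/15] . (h_P, h_R, h_S, h_T) = 1
  [-8/15, -2/15, -2/15, 13/15] . (h_P, h_R, h_S, h_T) = 1

Solving yields:
  h_P = 7185/1099
  h_R = 8145/1099
  h_S = 5865/1099
  h_T = 7845/1099

Starting state is T, so the expected hitting time is h_T = 7845/1099.

Answer: 7845/1099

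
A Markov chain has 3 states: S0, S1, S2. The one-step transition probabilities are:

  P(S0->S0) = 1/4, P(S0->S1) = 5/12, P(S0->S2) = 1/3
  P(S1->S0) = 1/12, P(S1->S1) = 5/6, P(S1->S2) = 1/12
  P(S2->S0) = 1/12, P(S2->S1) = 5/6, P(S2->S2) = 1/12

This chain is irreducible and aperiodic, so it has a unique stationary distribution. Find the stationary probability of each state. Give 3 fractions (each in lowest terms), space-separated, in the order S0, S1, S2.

The stationary distribution satisfies pi = pi * P, i.e.:
  pi_S0 = 1/4*pi_S0 + 1/12*pi_S1 + 1/12*pi_S2
  pi_S1 = 5/12*pi_S0 + 5/6*pi_S1 + 5/6*pi_S2
  pi_S2 = 1/3*pi_S0 + 1/12*pi_S1 + 1/12*pi_S2
with normalization: pi_S0 + pi_S1 + pi_S2 = 1.

Using the first 2 balance equations plus normalization, the linear system A*pi = b is:
  [-3/4, 1/12, 1/12] . pi = 0
  [5/12, -1/6, 5/6] . pi = 0
  [1, 1, 1] . pi = 1

Solving yields:
  pi_S0 = 1/10
  pi_S1 = 19/24
  pi_S2 = 13/120

Verification (pi * P):
  1/10*1/4 + 19/24*1/12 + 13/120*1/12 = 1/10 = pi_S0  (ok)
  1/10*5/12 + 19/24*5/6 + 13/120*5/6 = 19/24 = pi_S1  (ok)
  1/10*1/3 + 19/24*1/12 + 13/120*1/12 = 13/120 = pi_S2  (ok)

Answer: 1/10 19/24 13/120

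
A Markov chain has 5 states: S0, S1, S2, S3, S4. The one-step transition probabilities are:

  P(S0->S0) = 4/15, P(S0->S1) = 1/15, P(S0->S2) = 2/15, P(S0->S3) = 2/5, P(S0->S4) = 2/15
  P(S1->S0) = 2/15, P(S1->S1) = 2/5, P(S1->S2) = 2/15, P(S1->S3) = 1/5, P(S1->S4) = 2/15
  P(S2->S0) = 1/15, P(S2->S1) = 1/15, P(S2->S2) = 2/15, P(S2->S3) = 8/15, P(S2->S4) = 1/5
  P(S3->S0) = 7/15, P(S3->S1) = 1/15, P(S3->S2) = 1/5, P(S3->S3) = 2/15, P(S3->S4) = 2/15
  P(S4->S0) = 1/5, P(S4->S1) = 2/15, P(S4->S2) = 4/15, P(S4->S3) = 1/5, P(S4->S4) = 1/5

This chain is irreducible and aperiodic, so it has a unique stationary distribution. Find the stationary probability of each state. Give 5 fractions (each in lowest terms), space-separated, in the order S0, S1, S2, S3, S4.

The stationary distribution satisfies pi = pi * P, i.e.:
  pi_S0 = 4/15*pi_S0 + 2/15*pi_S1 + 1/15*pi_S2 + 7/15*pi_S3 + 1/5*pi_S4
  pi_S1 = 1/15*pi_S0 + 2/5*pi_S1 + 1/15*pi_S2 + 1/15*pi_S3 + 2/15*pi_S4
  pi_S2 = 2/15*pi_S0 + 2/15*pi_S1 + 2/15*pi_S2 + 1/5*pi_S3 + 4/15*pi_S4
  pi_S3 = 2/5*pi_S0 + 1/5*pi_S1 + 8/15*pi_S2 + 2/15*pi_S3 + 1/5*pi_S4
  pi_S4 = 2/15*pi_S0 + 2/15*pi_S1 + 1/5*pi_S2 + 2/15*pi_S3 + 1/5*pi_S4
with normalization: pi_S0 + pi_S1 + pi_S2 + pi_S3 + pi_S4 = 1.

Using the first 4 balance equations plus normalization, the linear system A*pi = b is:
  [-11/15, 2/15, 1/15, 7/15, 1/5] . pi = 0
  [1/15, -3/5, 1/15, 1/15, 2/15] . pi = 0
  [2/15, 2/15, -13/15, 1/5, 4/15] . pi = 0
  [2/5, 1/5, 8/15, -13/15, 1/5] . pi = 0
  [1, 1, 1, 1, 1] . pi = 1

Solving yields:
  pi_S0 = 799/3021
  pi_S1 = 349/3021
  pi_S2 = 524/3021
  pi_S3 = 880/3021
  pi_S4 = 469/3021

Verification (pi * P):
  799/3021*4/15 + 349/3021*2/15 + 524/3021*1/15 + 880/3021*7/15 + 469/3021*1/5 = 799/3021 = pi_S0  (ok)
  799/3021*1/15 + 349/3021*2/5 + 524/3021*1/15 + 880/3021*1/15 + 469/3021*2/15 = 349/3021 = pi_S1  (ok)
  799/3021*2/15 + 349/3021*2/15 + 524/3021*2/15 + 880/3021*1/5 + 469/3021*4/15 = 524/3021 = pi_S2  (ok)
  799/3021*2/5 + 349/3021*1/5 + 524/3021*8/15 + 880/3021*2/15 + 469/3021*1/5 = 880/3021 = pi_S3  (ok)
  799/3021*2/15 + 349/3021*2/15 + 524/3021*1/5 + 880/3021*2/15 + 469/3021*1/5 = 469/3021 = pi_S4  (ok)

Answer: 799/3021 349/3021 524/3021 880/3021 469/3021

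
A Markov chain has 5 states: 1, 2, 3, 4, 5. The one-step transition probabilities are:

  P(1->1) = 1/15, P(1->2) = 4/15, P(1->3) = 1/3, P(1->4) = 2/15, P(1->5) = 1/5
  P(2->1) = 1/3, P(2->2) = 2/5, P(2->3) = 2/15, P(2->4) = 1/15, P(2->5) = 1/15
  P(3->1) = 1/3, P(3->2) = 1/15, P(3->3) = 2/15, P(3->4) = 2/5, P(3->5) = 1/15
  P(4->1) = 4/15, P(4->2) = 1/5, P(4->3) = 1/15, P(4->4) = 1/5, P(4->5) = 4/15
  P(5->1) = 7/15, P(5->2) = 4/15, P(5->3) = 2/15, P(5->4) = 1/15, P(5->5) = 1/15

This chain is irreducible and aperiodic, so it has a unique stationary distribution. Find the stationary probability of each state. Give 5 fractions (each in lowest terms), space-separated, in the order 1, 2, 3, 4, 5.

Answer: 3035/11294 14363/56470 4971/28235 1867/11294 1531/11294

Derivation:
The stationary distribution satisfies pi = pi * P, i.e.:
  pi_1 = 1/15*pi_1 + 1/3*pi_2 + 1/3*pi_3 + 4/15*pi_4 + 7/15*pi_5
  pi_2 = 4/15*pi_1 + 2/5*pi_2 + 1/15*pi_3 + 1/5*pi_4 + 4/15*pi_5
  pi_3 = 1/3*pi_1 + 2/15*pi_2 + 2/15*pi_3 + 1/15*pi_4 + 2/15*pi_5
  pi_4 = 2/15*pi_1 + 1/15*pi_2 + 2/5*pi_3 + 1/5*pi_4 + 1/15*pi_5
  pi_5 = 1/5*pi_1 + 1/15*pi_2 + 1/15*pi_3 + 4/15*pi_4 + 1/15*pi_5
with normalization: pi_1 + pi_2 + pi_3 + pi_4 + pi_5 = 1.

Using the first 4 balance equations plus normalization, the linear system A*pi = b is:
  [-14/15, 1/3, 1/3, 4/15, 7/15] . pi = 0
  [4/15, -3/5, 1/15, 1/5, 4/15] . pi = 0
  [1/3, 2/15, -13/15, 1/15, 2/15] . pi = 0
  [2/15, 1/15, 2/5, -4/5, 1/15] . pi = 0
  [1, 1, 1, 1, 1] . pi = 1

Solving yields:
  pi_1 = 3035/11294
  pi_2 = 14363/56470
  pi_3 = 4971/28235
  pi_4 = 1867/11294
  pi_5 = 1531/11294

Verification (pi * P):
  3035/11294*1/15 + 14363/56470*1/3 + 4971/28235*1/3 + 1867/11294*4/15 + 1531/11294*7/15 = 3035/11294 = pi_1  (ok)
  3035/11294*4/15 + 14363/56470*2/5 + 4971/28235*1/15 + 1867/11294*1/5 + 1531/11294*4/15 = 14363/56470 = pi_2  (ok)
  3035/11294*1/3 + 14363/56470*2/15 + 4971/28235*2/15 + 1867/11294*1/15 + 1531/11294*2/15 = 4971/28235 = pi_3  (ok)
  3035/11294*2/15 + 14363/56470*1/15 + 4971/28235*2/5 + 1867/11294*1/5 + 1531/11294*1/15 = 1867/11294 = pi_4  (ok)
  3035/11294*1/5 + 14363/56470*1/15 + 4971/28235*1/15 + 1867/11294*4/15 + 1531/11294*1/15 = 1531/11294 = pi_5  (ok)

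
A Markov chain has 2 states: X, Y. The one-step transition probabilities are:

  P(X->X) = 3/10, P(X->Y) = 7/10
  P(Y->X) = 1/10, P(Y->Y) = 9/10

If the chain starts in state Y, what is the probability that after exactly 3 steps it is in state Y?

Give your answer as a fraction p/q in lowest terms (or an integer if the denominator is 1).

Computing P^3 by repeated multiplication:
P^1 =
  X: [3/10, 7/10]
  Y: [1/10, 9/10]
P^2 =
  X: [4/25, 21/25]
  Y: [3/25, 22/25]
P^3 =
  X: [33/250, 217/250]
  Y: [31/250, 219/250]

(P^3)[Y -> Y] = 219/250

Answer: 219/250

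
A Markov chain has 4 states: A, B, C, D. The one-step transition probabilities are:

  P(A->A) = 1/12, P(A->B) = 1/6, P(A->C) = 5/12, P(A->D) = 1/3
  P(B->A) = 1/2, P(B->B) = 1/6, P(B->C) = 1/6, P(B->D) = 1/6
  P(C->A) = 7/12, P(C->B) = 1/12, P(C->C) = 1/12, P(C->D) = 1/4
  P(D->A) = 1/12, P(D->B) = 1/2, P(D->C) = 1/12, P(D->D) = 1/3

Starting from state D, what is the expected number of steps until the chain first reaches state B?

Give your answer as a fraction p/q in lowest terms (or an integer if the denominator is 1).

Let h_i = expected steps to first reach B from state i.
Boundary: h_B = 0.
First-step equations for the other states:
  h_A = 1 + 1/12*h_A + 1/6*h_B + 5/12*h_C + 1/3*h_D
  h_C = 1 + 7/12*h_A + 1/12*h_B + 1/12*h_C + 1/4*h_D
  h_D = 1 + 1/12*h_A + 1/2*h_B + 1/12*h_C + 1/3*h_D

Substituting h_B = 0 and rearranging gives the linear system (I - Q) h = 1:
  [11/12, -5/12, -1/3] . (h_A, h_C, h_D) = 1
  [-7/12, 11/12, -1/4] . (h_A, h_C, h_D) = 1
  [-1/12, -1/12, 2/3] . (h_A, h_C, h_D) = 1

Solving yields:
  h_A = 282/71
  h_C = 306/71
  h_D = 180/71

Starting state is D, so the expected hitting time is h_D = 180/71.

Answer: 180/71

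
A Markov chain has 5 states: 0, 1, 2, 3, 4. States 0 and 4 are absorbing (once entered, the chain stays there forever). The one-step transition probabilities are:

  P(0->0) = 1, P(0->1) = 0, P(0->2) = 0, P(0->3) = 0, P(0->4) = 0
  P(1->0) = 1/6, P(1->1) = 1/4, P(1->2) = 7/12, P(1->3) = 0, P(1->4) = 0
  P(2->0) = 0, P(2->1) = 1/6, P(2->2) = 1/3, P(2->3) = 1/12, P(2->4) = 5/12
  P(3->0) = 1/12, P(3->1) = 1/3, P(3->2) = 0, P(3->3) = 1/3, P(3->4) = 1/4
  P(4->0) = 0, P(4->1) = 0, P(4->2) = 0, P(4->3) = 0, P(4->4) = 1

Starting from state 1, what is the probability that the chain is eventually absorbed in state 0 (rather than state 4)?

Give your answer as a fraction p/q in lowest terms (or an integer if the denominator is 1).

Let a_i = P(absorbed in 0 | start in state i).
Boundary conditions: a_0 = 1, a_4 = 0.
For each transient state i, a_i = sum_j P(i->j) * a_j:
  a_1 = 1/6*a_0 + 1/4*a_1 + 7/12*a_2 + 0*a_3 + 0*a_4
  a_2 = 0*a_0 + 1/6*a_1 + 1/3*a_2 + 1/12*a_3 + 5/12*a_4
  a_3 = 1/12*a_0 + 1/3*a_1 + 0*a_2 + 1/3*a_3 + 1/4*a_4

Substituting a_0 = 1 and a_4 = 0, rearrange to (I - Q) a = r where r[i] = P(i -> 0):
  [3/4, -7/12, 0] . (a_1, a_2, a_3) = 1/6
  [-1/6, 2/3, -1/12] . (a_1, a_2, a_3) = 0
  [-1/3, 0, 2/3] . (a_1, a_2, a_3) = 1/12

Solving yields:
  a_1 = 135/436
  a_2 = 49/436
  a_3 = 61/218

Starting state is 1, so the absorption probability is a_1 = 135/436.

Answer: 135/436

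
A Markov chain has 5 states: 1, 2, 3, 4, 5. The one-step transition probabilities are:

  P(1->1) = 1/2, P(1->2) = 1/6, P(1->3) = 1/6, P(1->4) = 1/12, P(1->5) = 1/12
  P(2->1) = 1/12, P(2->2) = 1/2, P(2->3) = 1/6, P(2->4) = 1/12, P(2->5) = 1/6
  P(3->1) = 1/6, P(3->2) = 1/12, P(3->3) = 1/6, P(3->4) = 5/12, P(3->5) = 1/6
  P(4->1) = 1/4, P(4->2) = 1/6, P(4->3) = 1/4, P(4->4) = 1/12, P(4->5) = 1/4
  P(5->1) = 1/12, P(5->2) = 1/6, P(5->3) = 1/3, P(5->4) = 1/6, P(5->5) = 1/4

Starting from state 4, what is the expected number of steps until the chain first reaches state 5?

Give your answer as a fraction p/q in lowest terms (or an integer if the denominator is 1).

Let h_i = expected steps to first reach 5 from state i.
Boundary: h_5 = 0.
First-step equations for the other states:
  h_1 = 1 + 1/2*h_1 + 1/6*h_2 + 1/6*h_3 + 1/12*h_4 + 1/12*h_5
  h_2 = 1 + 1/12*h_1 + 1/2*h_2 + 1/6*h_3 + 1/12*h_4 + 1/6*h_5
  h_3 = 1 + 1/6*h_1 + 1/12*h_2 + 1/6*h_3 + 5/12*h_4 + 1/6*h_5
  h_4 = 1 + 1/4*h_1 + 1/6*h_2 + 1/4*h_3 + 1/12*h_4 + 1/4*h_5

Substituting h_5 = 0 and rearranging gives the linear system (I - Q) h = 1:
  [1/2, -1/6, -1/6, -1/12] . (h_1, h_2, h_3, h_4) = 1
  [-1/12, 1/2, -1/6, -1/12] . (h_1, h_2, h_3, h_4) = 1
  [-1/6, -1/12, 5/6, -5/12] . (h_1, h_2, h_3, h_4) = 1
  [-1/4, -1/6, -1/4, 11/12] . (h_1, h_2, h_3, h_4) = 1

Solving yields:
  h_1 = 2688/379
  h_2 = 2352/379
  h_3 = 11664/1895
  h_4 = 11052/1895

Starting state is 4, so the expected hitting time is h_4 = 11052/1895.

Answer: 11052/1895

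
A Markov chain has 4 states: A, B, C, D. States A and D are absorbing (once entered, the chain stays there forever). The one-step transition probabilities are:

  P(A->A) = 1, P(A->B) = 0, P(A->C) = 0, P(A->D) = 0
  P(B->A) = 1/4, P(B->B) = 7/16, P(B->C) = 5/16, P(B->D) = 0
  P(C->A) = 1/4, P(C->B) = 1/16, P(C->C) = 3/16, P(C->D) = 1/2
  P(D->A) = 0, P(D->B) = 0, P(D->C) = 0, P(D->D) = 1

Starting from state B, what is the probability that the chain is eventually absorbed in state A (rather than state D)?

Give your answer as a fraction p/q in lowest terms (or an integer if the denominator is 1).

Answer: 9/14

Derivation:
Let a_i = P(absorbed in A | start in state i).
Boundary conditions: a_A = 1, a_D = 0.
For each transient state i, a_i = sum_j P(i->j) * a_j:
  a_B = 1/4*a_A + 7/16*a_B + 5/16*a_C + 0*a_D
  a_C = 1/4*a_A + 1/16*a_B + 3/16*a_C + 1/2*a_D

Substituting a_A = 1 and a_D = 0, rearrange to (I - Q) a = r where r[i] = P(i -> A):
  [9/16, -5/16] . (a_B, a_C) = 1/4
  [-1/16, 13/16] . (a_B, a_C) = 1/4

Solving yields:
  a_B = 9/14
  a_C = 5/14

Starting state is B, so the absorption probability is a_B = 9/14.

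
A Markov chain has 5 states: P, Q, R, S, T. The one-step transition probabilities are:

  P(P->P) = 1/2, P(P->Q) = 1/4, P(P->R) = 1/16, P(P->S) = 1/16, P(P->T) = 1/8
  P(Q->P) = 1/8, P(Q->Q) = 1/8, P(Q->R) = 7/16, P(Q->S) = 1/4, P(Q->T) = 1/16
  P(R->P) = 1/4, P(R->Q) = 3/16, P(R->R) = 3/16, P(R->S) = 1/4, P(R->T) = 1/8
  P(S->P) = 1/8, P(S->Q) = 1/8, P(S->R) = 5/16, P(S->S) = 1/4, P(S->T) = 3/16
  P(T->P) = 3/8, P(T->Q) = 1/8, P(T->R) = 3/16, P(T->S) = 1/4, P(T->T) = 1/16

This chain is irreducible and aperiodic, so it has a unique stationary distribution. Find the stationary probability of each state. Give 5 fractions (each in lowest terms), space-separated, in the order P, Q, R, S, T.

Answer: 44/151 238/1359 298/1359 59/302 323/2718

Derivation:
The stationary distribution satisfies pi = pi * P, i.e.:
  pi_P = 1/2*pi_P + 1/8*pi_Q + 1/4*pi_R + 1/8*pi_S + 3/8*pi_T
  pi_Q = 1/4*pi_P + 1/8*pi_Q + 3/16*pi_R + 1/8*pi_S + 1/8*pi_T
  pi_R = 1/16*pi_P + 7/16*pi_Q + 3/16*pi_R + 5/16*pi_S + 3/16*pi_T
  pi_S = 1/16*pi_P + 1/4*pi_Q + 1/4*pi_R + 1/4*pi_S + 1/4*pi_T
  pi_T = 1/8*pi_P + 1/16*pi_Q + 1/8*pi_R + 3/16*pi_S + 1/16*pi_T
with normalization: pi_P + pi_Q + pi_R + pi_S + pi_T = 1.

Using the first 4 balance equations plus normalization, the linear system A*pi = b is:
  [-1/2, 1/8, 1/4, 1/8, 3/8] . pi = 0
  [1/4, -7/8, 3/16, 1/8, 1/8] . pi = 0
  [1/16, 7/16, -13/16, 5/16, 3/16] . pi = 0
  [1/16, 1/4, 1/4, -3/4, 1/4] . pi = 0
  [1, 1, 1, 1, 1] . pi = 1

Solving yields:
  pi_P = 44/151
  pi_Q = 238/1359
  pi_R = 298/1359
  pi_S = 59/302
  pi_T = 323/2718

Verification (pi * P):
  44/151*1/2 + 238/1359*1/8 + 298/1359*1/4 + 59/302*1/8 + 323/2718*3/8 = 44/151 = pi_P  (ok)
  44/151*1/4 + 238/1359*1/8 + 298/1359*3/16 + 59/302*1/8 + 323/2718*1/8 = 238/1359 = pi_Q  (ok)
  44/151*1/16 + 238/1359*7/16 + 298/1359*3/16 + 59/302*5/16 + 323/2718*3/16 = 298/1359 = pi_R  (ok)
  44/151*1/16 + 238/1359*1/4 + 298/1359*1/4 + 59/302*1/4 + 323/2718*1/4 = 59/302 = pi_S  (ok)
  44/151*1/8 + 238/1359*1/16 + 298/1359*1/8 + 59/302*3/16 + 323/2718*1/16 = 323/2718 = pi_T  (ok)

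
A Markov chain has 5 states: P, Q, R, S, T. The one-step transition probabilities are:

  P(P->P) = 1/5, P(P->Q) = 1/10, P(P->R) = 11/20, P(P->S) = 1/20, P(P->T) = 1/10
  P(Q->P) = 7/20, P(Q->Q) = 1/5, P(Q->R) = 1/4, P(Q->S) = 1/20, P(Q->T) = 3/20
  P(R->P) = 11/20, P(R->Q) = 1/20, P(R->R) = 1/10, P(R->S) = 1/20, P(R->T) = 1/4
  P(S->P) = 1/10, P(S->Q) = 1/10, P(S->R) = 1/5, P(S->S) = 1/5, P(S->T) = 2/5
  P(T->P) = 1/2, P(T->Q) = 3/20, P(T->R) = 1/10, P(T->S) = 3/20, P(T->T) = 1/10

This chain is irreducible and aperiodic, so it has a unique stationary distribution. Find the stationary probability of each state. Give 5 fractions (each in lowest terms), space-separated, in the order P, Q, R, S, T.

Answer: 31951/88956 9323/88956 3625/12708 3515/44478 15277/88956

Derivation:
The stationary distribution satisfies pi = pi * P, i.e.:
  pi_P = 1/5*pi_P + 7/20*pi_Q + 11/20*pi_R + 1/10*pi_S + 1/2*pi_T
  pi_Q = 1/10*pi_P + 1/5*pi_Q + 1/20*pi_R + 1/10*pi_S + 3/20*pi_T
  pi_R = 11/20*pi_P + 1/4*pi_Q + 1/10*pi_R + 1/5*pi_S + 1/10*pi_T
  pi_S = 1/20*pi_P + 1/20*pi_Q + 1/20*pi_R + 1/5*pi_S + 3/20*pi_T
  pi_T = 1/10*pi_P + 3/20*pi_Q + 1/4*pi_R + 2/5*pi_S + 1/10*pi_T
with normalization: pi_P + pi_Q + pi_R + pi_S + pi_T = 1.

Using the first 4 balance equations plus normalization, the linear system A*pi = b is:
  [-4/5, 7/20, 11/20, 1/10, 1/2] . pi = 0
  [1/10, -4/5, 1/20, 1/10, 3/20] . pi = 0
  [11/20, 1/4, -9/10, 1/5, 1/10] . pi = 0
  [1/20, 1/20, 1/20, -4/5, 3/20] . pi = 0
  [1, 1, 1, 1, 1] . pi = 1

Solving yields:
  pi_P = 31951/88956
  pi_Q = 9323/88956
  pi_R = 3625/12708
  pi_S = 3515/44478
  pi_T = 15277/88956

Verification (pi * P):
  31951/88956*1/5 + 9323/88956*7/20 + 3625/12708*11/20 + 3515/44478*1/10 + 15277/88956*1/2 = 31951/88956 = pi_P  (ok)
  31951/88956*1/10 + 9323/88956*1/5 + 3625/12708*1/20 + 3515/44478*1/10 + 15277/88956*3/20 = 9323/88956 = pi_Q  (ok)
  31951/88956*11/20 + 9323/88956*1/4 + 3625/12708*1/10 + 3515/44478*1/5 + 15277/88956*1/10 = 3625/12708 = pi_R  (ok)
  31951/88956*1/20 + 9323/88956*1/20 + 3625/12708*1/20 + 3515/44478*1/5 + 15277/88956*3/20 = 3515/44478 = pi_S  (ok)
  31951/88956*1/10 + 9323/88956*3/20 + 3625/12708*1/4 + 3515/44478*2/5 + 15277/88956*1/10 = 15277/88956 = pi_T  (ok)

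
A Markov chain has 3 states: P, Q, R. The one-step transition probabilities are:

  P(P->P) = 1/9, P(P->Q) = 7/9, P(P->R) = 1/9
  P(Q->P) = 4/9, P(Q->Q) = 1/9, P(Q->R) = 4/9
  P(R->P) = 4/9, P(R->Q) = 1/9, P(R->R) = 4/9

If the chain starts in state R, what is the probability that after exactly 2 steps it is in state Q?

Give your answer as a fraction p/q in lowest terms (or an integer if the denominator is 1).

Computing P^2 by repeated multiplication:
P^1 =
  P: [1/9, 7/9, 1/9]
  Q: [4/9, 1/9, 4/9]
  R: [4/9, 1/9, 4/9]
P^2 =
  P: [11/27, 5/27, 11/27]
  Q: [8/27, 11/27, 8/27]
  R: [8/27, 11/27, 8/27]

(P^2)[R -> Q] = 11/27

Answer: 11/27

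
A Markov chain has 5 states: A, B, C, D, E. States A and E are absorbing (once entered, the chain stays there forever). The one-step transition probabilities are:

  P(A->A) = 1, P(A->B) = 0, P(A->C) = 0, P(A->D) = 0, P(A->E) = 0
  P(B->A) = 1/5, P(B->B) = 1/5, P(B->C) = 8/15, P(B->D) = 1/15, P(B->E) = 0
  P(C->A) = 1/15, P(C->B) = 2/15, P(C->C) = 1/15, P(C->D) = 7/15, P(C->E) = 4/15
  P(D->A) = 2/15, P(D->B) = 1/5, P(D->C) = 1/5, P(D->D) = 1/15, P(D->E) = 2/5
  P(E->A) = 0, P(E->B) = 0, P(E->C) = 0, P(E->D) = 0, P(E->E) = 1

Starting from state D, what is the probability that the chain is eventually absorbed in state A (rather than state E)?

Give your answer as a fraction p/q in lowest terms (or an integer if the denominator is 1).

Answer: 127/415

Derivation:
Let a_i = P(absorbed in A | start in state i).
Boundary conditions: a_A = 1, a_E = 0.
For each transient state i, a_i = sum_j P(i->j) * a_j:
  a_B = 1/5*a_A + 1/5*a_B + 8/15*a_C + 1/15*a_D + 0*a_E
  a_C = 1/15*a_A + 2/15*a_B + 1/15*a_C + 7/15*a_D + 4/15*a_E
  a_D = 2/15*a_A + 1/5*a_B + 1/5*a_C + 1/15*a_D + 2/5*a_E

Substituting a_A = 1 and a_E = 0, rearrange to (I - Q) a = r where r[i] = P(i -> A):
  [4/5, -8/15, -1/15] . (a_B, a_C, a_D) = 1/5
  [-2/15, 14/15, -7/15] . (a_B, a_C, a_D) = 1/15
  [-1/5, -1/5, 14/15] . (a_B, a_C, a_D) = 2/15

Solving yields:
  a_B = 39/83
  a_C = 121/415
  a_D = 127/415

Starting state is D, so the absorption probability is a_D = 127/415.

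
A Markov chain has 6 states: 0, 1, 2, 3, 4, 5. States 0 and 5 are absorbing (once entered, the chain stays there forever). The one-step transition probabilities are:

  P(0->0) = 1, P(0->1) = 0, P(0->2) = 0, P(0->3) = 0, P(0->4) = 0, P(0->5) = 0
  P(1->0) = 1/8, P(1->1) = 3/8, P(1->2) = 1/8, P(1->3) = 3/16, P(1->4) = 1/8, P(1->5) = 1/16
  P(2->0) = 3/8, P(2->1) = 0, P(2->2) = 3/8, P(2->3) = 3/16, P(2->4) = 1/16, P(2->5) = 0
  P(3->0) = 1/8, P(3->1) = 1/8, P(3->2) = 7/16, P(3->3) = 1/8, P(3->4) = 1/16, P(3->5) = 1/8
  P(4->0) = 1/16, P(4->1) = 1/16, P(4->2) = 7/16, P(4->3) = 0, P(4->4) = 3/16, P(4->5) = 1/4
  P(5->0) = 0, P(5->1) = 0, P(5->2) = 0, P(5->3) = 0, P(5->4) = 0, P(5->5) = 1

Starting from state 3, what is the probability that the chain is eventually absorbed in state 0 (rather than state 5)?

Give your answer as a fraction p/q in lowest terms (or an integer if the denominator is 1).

Let a_i = P(absorbed in 0 | start in state i).
Boundary conditions: a_0 = 1, a_5 = 0.
For each transient state i, a_i = sum_j P(i->j) * a_j:
  a_1 = 1/8*a_0 + 3/8*a_1 + 1/8*a_2 + 3/16*a_3 + 1/8*a_4 + 1/16*a_5
  a_2 = 3/8*a_0 + 0*a_1 + 3/8*a_2 + 3/16*a_3 + 1/16*a_4 + 0*a_5
  a_3 = 1/8*a_0 + 1/8*a_1 + 7/16*a_2 + 1/8*a_3 + 1/16*a_4 + 1/8*a_5
  a_4 = 1/16*a_0 + 1/16*a_1 + 7/16*a_2 + 0*a_3 + 3/16*a_4 + 1/4*a_5

Substituting a_0 = 1 and a_5 = 0, rearrange to (I - Q) a = r where r[i] = P(i -> 0):
  [5/8, -1/8, -3/16, -1/8] . (a_1, a_2, a_3, a_4) = 1/8
  [0, 5/8, -3/16, -1/16] . (a_1, a_2, a_3, a_4) = 3/8
  [-1/8, -7/16, 7/8, -1/16] . (a_1, a_2, a_3, a_4) = 1/8
  [-1/16, -7/16, 0, 13/16] . (a_1, a_2, a_3, a_4) = 1/16

Solving yields:
  a_1 = 9281/12979
  a_2 = 11406/12979
  a_3 = 9444/12979
  a_4 = 7854/12979

Starting state is 3, so the absorption probability is a_3 = 9444/12979.

Answer: 9444/12979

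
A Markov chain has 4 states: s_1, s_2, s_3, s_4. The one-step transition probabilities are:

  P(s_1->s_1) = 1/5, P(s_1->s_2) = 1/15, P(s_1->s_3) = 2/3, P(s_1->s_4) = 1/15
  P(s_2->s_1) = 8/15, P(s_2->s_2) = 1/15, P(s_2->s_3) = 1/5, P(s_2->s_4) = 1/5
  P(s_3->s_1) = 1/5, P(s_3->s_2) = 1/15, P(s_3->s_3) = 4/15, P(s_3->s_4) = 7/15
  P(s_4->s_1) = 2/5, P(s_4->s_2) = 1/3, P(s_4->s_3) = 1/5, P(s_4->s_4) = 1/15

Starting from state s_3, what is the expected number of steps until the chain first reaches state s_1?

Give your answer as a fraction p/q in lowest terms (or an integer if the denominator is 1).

Answer: 4965/1541

Derivation:
Let h_i = expected steps to first reach s_1 from state i.
Boundary: h_s_1 = 0.
First-step equations for the other states:
  h_s_2 = 1 + 8/15*h_s_1 + 1/15*h_s_2 + 1/5*h_s_3 + 1/5*h_s_4
  h_s_3 = 1 + 1/5*h_s_1 + 1/15*h_s_2 + 4/15*h_s_3 + 7/15*h_s_4
  h_s_4 = 1 + 2/5*h_s_1 + 1/3*h_s_2 + 1/5*h_s_3 + 1/15*h_s_4

Substituting h_s_1 = 0 and rearranging gives the linear system (I - Q) h = 1:
  [14/15, -1/5, -1/5] . (h_s_2, h_s_3, h_s_4) = 1
  [-1/15, 11/15, -7/15] . (h_s_2, h_s_3, h_s_4) = 1
  [-1/3, -1/5, 14/15] . (h_s_2, h_s_3, h_s_4) = 1

Solving yields:
  h_s_2 = 3570/1541
  h_s_3 = 4965/1541
  h_s_4 = 3990/1541

Starting state is s_3, so the expected hitting time is h_s_3 = 4965/1541.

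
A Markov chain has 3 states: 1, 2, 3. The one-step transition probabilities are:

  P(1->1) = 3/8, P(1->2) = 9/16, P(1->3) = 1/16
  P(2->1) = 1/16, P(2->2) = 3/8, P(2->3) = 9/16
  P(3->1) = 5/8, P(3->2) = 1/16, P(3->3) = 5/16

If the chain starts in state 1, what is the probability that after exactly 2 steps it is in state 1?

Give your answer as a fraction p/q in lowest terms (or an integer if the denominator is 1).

Answer: 55/256

Derivation:
Computing P^2 by repeated multiplication:
P^1 =
  1: [3/8, 9/16, 1/16]
  2: [1/16, 3/8, 9/16]
  3: [5/8, 1/16, 5/16]
P^2 =
  1: [55/256, 109/256, 23/64]
  2: [51/128, 27/128, 25/64]
  3: [111/256, 101/256, 11/64]

(P^2)[1 -> 1] = 55/256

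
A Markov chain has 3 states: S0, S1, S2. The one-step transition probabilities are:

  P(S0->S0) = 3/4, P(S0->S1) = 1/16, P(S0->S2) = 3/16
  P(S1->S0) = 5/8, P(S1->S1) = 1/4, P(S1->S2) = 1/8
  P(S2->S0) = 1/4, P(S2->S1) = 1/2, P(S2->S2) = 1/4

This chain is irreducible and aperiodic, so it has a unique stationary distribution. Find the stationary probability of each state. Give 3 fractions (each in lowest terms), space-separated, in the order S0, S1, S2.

The stationary distribution satisfies pi = pi * P, i.e.:
  pi_S0 = 3/4*pi_S0 + 5/8*pi_S1 + 1/4*pi_S2
  pi_S1 = 1/16*pi_S0 + 1/4*pi_S1 + 1/2*pi_S2
  pi_S2 = 3/16*pi_S0 + 1/8*pi_S1 + 1/4*pi_S2
with normalization: pi_S0 + pi_S1 + pi_S2 = 1.

Using the first 2 balance equations plus normalization, the linear system A*pi = b is:
  [-1/4, 5/8, 1/4] . pi = 0
  [1/16, -3/4, 1/2] . pi = 0
  [1, 1, 1] . pi = 1

Solving yields:
  pi_S0 = 64/101
  pi_S1 = 18/101
  pi_S2 = 19/101

Verification (pi * P):
  64/101*3/4 + 18/101*5/8 + 19/101*1/4 = 64/101 = pi_S0  (ok)
  64/101*1/16 + 18/101*1/4 + 19/101*1/2 = 18/101 = pi_S1  (ok)
  64/101*3/16 + 18/101*1/8 + 19/101*1/4 = 19/101 = pi_S2  (ok)

Answer: 64/101 18/101 19/101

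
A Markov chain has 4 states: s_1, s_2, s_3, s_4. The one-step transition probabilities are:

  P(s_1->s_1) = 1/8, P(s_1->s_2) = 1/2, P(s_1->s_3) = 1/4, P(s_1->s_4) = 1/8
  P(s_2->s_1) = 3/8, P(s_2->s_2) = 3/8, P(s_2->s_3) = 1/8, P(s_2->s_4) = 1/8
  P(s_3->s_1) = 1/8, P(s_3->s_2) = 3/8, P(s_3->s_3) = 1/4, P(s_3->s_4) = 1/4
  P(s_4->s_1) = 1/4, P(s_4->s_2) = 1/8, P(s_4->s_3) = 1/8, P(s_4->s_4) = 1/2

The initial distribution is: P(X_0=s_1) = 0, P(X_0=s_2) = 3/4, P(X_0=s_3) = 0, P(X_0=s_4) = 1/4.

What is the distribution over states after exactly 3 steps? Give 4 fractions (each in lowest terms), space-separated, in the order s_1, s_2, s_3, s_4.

Propagating the distribution step by step (d_{t+1} = d_t * P):
d_0 = (s_1=0, s_2=3/4, s_3=0, s_4=1/4)
  d_1[s_1] = 0*1/8 + 3/4*3/8 + 0*1/8 + 1/4*1/4 = 11/32
  d_1[s_2] = 0*1/2 + 3/4*3/8 + 0*3/8 + 1/4*1/8 = 5/16
  d_1[s_3] = 0*1/4 + 3/4*1/8 + 0*1/4 + 1/4*1/8 = 1/8
  d_1[s_4] = 0*1/8 + 3/4*1/8 + 0*1/4 + 1/4*1/2 = 7/32
d_1 = (s_1=11/32, s_2=5/16, s_3=1/8, s_4=7/32)
  d_2[s_1] = 11/32*1/8 + 5/16*3/8 + 1/8*1/8 + 7/32*1/4 = 59/256
  d_2[s_2] = 11/32*1/2 + 5/16*3/8 + 1/8*3/8 + 7/32*1/8 = 93/256
  d_2[s_3] = 11/32*1/4 + 5/16*1/8 + 1/8*1/4 + 7/32*1/8 = 47/256
  d_2[s_4] = 11/32*1/8 + 5/16*1/8 + 1/8*1/4 + 7/32*1/2 = 57/256
d_2 = (s_1=59/256, s_2=93/256, s_3=47/256, s_4=57/256)
  d_3[s_1] = 59/256*1/8 + 93/256*3/8 + 47/256*1/8 + 57/256*1/4 = 499/2048
  d_3[s_2] = 59/256*1/2 + 93/256*3/8 + 47/256*3/8 + 57/256*1/8 = 713/2048
  d_3[s_3] = 59/256*1/4 + 93/256*1/8 + 47/256*1/4 + 57/256*1/8 = 181/1024
  d_3[s_4] = 59/256*1/8 + 93/256*1/8 + 47/256*1/4 + 57/256*1/2 = 237/1024
d_3 = (s_1=499/2048, s_2=713/2048, s_3=181/1024, s_4=237/1024)

Answer: 499/2048 713/2048 181/1024 237/1024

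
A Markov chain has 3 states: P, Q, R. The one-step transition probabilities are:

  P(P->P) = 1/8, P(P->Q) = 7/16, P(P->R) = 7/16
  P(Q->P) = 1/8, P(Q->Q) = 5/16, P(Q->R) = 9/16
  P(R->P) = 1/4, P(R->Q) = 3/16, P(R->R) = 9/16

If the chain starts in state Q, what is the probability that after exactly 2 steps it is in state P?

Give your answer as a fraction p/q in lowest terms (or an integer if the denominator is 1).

Answer: 25/128

Derivation:
Computing P^2 by repeated multiplication:
P^1 =
  P: [1/8, 7/16, 7/16]
  Q: [1/8, 5/16, 9/16]
  R: [1/4, 3/16, 9/16]
P^2 =
  P: [23/128, 35/128, 35/64]
  Q: [25/128, 33/128, 35/64]
  R: [25/128, 35/128, 17/32]

(P^2)[Q -> P] = 25/128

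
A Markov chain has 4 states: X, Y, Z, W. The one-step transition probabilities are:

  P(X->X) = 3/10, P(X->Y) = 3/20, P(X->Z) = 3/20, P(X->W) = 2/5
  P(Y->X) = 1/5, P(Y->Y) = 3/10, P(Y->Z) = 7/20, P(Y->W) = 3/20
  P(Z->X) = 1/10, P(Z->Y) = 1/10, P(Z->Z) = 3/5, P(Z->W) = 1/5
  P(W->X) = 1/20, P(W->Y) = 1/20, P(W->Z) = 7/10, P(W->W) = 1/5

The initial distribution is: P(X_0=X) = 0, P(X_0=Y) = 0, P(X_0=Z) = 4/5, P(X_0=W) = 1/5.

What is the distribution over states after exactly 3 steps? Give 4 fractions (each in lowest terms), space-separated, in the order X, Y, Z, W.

Propagating the distribution step by step (d_{t+1} = d_t * P):
d_0 = (X=0, Y=0, Z=4/5, W=1/5)
  d_1[X] = 0*3/10 + 0*1/5 + 4/5*1/10 + 1/5*1/20 = 9/100
  d_1[Y] = 0*3/20 + 0*3/10 + 4/5*1/10 + 1/5*1/20 = 9/100
  d_1[Z] = 0*3/20 + 0*7/20 + 4/5*3/5 + 1/5*7/10 = 31/50
  d_1[W] = 0*2/5 + 0*3/20 + 4/5*1/5 + 1/5*1/5 = 1/5
d_1 = (X=9/100, Y=9/100, Z=31/50, W=1/5)
  d_2[X] = 9/100*3/10 + 9/100*1/5 + 31/50*1/10 + 1/5*1/20 = 117/1000
  d_2[Y] = 9/100*3/20 + 9/100*3/10 + 31/50*1/10 + 1/5*1/20 = 9/80
  d_2[Z] = 9/100*3/20 + 9/100*7/20 + 31/50*3/5 + 1/5*7/10 = 557/1000
  d_2[W] = 9/100*2/5 + 9/100*3/20 + 31/50*1/5 + 1/5*1/5 = 427/2000
d_2 = (X=117/1000, Y=9/80, Z=557/1000, W=427/2000)
  d_3[X] = 117/1000*3/10 + 9/80*1/5 + 557/1000*1/10 + 427/2000*1/20 = 4959/40000
  d_3[Y] = 117/1000*3/20 + 9/80*3/10 + 557/1000*1/10 + 427/2000*1/20 = 4707/40000
  d_3[Z] = 117/1000*3/20 + 9/80*7/20 + 557/1000*3/5 + 427/2000*7/10 = 21623/40000
  d_3[W] = 117/1000*2/5 + 9/80*3/20 + 557/1000*1/5 + 427/2000*1/5 = 8711/40000
d_3 = (X=4959/40000, Y=4707/40000, Z=21623/40000, W=8711/40000)

Answer: 4959/40000 4707/40000 21623/40000 8711/40000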